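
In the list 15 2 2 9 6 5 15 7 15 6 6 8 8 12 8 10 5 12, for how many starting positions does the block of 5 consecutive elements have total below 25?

(15, 2, 2, 9, 6) → sum 34
(2, 2, 9, 6, 5) → sum 24  < 25 ✓
(2, 9, 6, 5, 15) → sum 37
(9, 6, 5, 15, 7) → sum 42
(6, 5, 15, 7, 15) → sum 48
(5, 15, 7, 15, 6) → sum 48
(15, 7, 15, 6, 6) → sum 49
(7, 15, 6, 6, 8) → sum 42
(15, 6, 6, 8, 8) → sum 43
(6, 6, 8, 8, 12) → sum 40
(6, 8, 8, 12, 8) → sum 42
(8, 8, 12, 8, 10) → sum 46
(8, 12, 8, 10, 5) → sum 43
(12, 8, 10, 5, 12) → sum 47
1 window satisfy the condition.

1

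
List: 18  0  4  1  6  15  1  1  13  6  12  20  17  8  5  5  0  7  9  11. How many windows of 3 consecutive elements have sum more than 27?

5

18 0 4 → sum 22
0 4 1 → sum 5
4 1 6 → sum 11
1 6 15 → sum 22
6 15 1 → sum 22
15 1 1 → sum 17
1 1 13 → sum 15
1 13 6 → sum 20
13 6 12 → sum 31  > 27 ✓
6 12 20 → sum 38  > 27 ✓
12 20 17 → sum 49  > 27 ✓
20 17 8 → sum 45  > 27 ✓
17 8 5 → sum 30  > 27 ✓
8 5 5 → sum 18
5 5 0 → sum 10
5 0 7 → sum 12
0 7 9 → sum 16
7 9 11 → sum 27
5 windows satisfy the condition.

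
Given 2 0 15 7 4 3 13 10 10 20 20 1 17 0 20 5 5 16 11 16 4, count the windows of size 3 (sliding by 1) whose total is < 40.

(2, 0, 15) → sum 17  < 40 ✓
(0, 15, 7) → sum 22  < 40 ✓
(15, 7, 4) → sum 26  < 40 ✓
(7, 4, 3) → sum 14  < 40 ✓
(4, 3, 13) → sum 20  < 40 ✓
(3, 13, 10) → sum 26  < 40 ✓
(13, 10, 10) → sum 33  < 40 ✓
(10, 10, 20) → sum 40
(10, 20, 20) → sum 50
(20, 20, 1) → sum 41
(20, 1, 17) → sum 38  < 40 ✓
(1, 17, 0) → sum 18  < 40 ✓
(17, 0, 20) → sum 37  < 40 ✓
(0, 20, 5) → sum 25  < 40 ✓
(20, 5, 5) → sum 30  < 40 ✓
(5, 5, 16) → sum 26  < 40 ✓
(5, 16, 11) → sum 32  < 40 ✓
(16, 11, 16) → sum 43
(11, 16, 4) → sum 31  < 40 ✓
15 windows satisfy the condition.

15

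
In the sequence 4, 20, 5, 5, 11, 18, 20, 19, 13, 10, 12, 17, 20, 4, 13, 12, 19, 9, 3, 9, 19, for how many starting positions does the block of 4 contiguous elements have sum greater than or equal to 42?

(4, 20, 5, 5) → sum 34
(20, 5, 5, 11) → sum 41
(5, 5, 11, 18) → sum 39
(5, 11, 18, 20) → sum 54  ≥ 42 ✓
(11, 18, 20, 19) → sum 68  ≥ 42 ✓
(18, 20, 19, 13) → sum 70  ≥ 42 ✓
(20, 19, 13, 10) → sum 62  ≥ 42 ✓
(19, 13, 10, 12) → sum 54  ≥ 42 ✓
(13, 10, 12, 17) → sum 52  ≥ 42 ✓
(10, 12, 17, 20) → sum 59  ≥ 42 ✓
(12, 17, 20, 4) → sum 53  ≥ 42 ✓
(17, 20, 4, 13) → sum 54  ≥ 42 ✓
(20, 4, 13, 12) → sum 49  ≥ 42 ✓
(4, 13, 12, 19) → sum 48  ≥ 42 ✓
(13, 12, 19, 9) → sum 53  ≥ 42 ✓
(12, 19, 9, 3) → sum 43  ≥ 42 ✓
(19, 9, 3, 9) → sum 40
(9, 3, 9, 19) → sum 40
13 windows satisfy the condition.

13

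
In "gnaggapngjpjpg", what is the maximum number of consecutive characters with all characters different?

add g: [g] len 1
add n: [g, n] len 2
add a: [g, n, a] len 3
add g (repeat g, move left end past it): [n, a, g] len 3
add g (repeat g, move left end past it): [g] len 1
add a: [g, a] len 2
add p: [g, a, p] len 3
add n: [g, a, p, n] len 4
add g (repeat g, move left end past it): [a, p, n, g] len 4
add j: [a, p, n, g, j] len 5
add p (repeat p, move left end past it): [n, g, j, p] len 4
add j (repeat j, move left end past it): [p, j] len 2
add p (repeat p, move left end past it): [j, p] len 2
add g: [j, p, g] len 3
Longest all-distinct length: 5.

5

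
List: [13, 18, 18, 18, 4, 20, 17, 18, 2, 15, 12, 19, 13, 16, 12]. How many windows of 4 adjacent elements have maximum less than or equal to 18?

[13, 18, 18, 18] → max 18  ≤ 18 ✓
[18, 18, 18, 4] → max 18  ≤ 18 ✓
[18, 18, 4, 20] → max 20
[18, 4, 20, 17] → max 20
[4, 20, 17, 18] → max 20
[20, 17, 18, 2] → max 20
[17, 18, 2, 15] → max 18  ≤ 18 ✓
[18, 2, 15, 12] → max 18  ≤ 18 ✓
[2, 15, 12, 19] → max 19
[15, 12, 19, 13] → max 19
[12, 19, 13, 16] → max 19
[19, 13, 16, 12] → max 19
4 windows satisfy the condition.

4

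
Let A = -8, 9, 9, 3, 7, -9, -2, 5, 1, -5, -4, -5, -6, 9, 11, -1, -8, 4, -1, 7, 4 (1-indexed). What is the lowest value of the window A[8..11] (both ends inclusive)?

Elements at indices 8..11: 5, 1, -5, -4
min(5, 1, -5, -4) = -5

-5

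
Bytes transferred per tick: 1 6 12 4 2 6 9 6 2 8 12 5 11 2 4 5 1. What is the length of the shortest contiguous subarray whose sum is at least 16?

add 1: running sum 1 < 16
add 6: running sum 7 < 16
add 12: shortest ending here [6, 12] sum 18, len 2
add 4: shortest ending here [12, 4] sum 16, len 2
add 2: shortest ending here [12, 4, 2] sum 18, len 3
add 6: shortest ending here [12, 4, 2, 6] sum 24, len 4
add 9: shortest ending here [2, 6, 9] sum 17, len 3
add 6: shortest ending here [6, 9, 6] sum 21, len 3
add 2: shortest ending here [9, 6, 2] sum 17, len 3
add 8: shortest ending here [6, 2, 8] sum 16, len 3
add 12: shortest ending here [8, 12] sum 20, len 2
add 5: shortest ending here [12, 5] sum 17, len 2
add 11: shortest ending here [5, 11] sum 16, len 2
add 2: shortest ending here [5, 11, 2] sum 18, len 3
add 4: shortest ending here [11, 2, 4] sum 17, len 3
add 5: shortest ending here [11, 2, 4, 5] sum 22, len 4
add 1: shortest ending here [11, 2, 4, 5, 1] sum 23, len 5
Shortest qualifying length: 2.

2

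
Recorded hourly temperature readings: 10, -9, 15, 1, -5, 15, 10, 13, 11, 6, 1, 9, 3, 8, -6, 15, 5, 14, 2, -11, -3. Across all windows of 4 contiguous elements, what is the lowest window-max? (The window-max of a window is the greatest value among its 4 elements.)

Window maxs for each of the 18 positions:
(10, -9, 15, 1) → max 15
(-9, 15, 1, -5) → max 15
(15, 1, -5, 15) → max 15
(1, -5, 15, 10) → max 15
(-5, 15, 10, 13) → max 15
(15, 10, 13, 11) → max 15
(10, 13, 11, 6) → max 13
(13, 11, 6, 1) → max 13
(11, 6, 1, 9) → max 11
(6, 1, 9, 3) → max 9
(1, 9, 3, 8) → max 9
(9, 3, 8, -6) → max 9
(3, 8, -6, 15) → max 15
(8, -6, 15, 5) → max 15
(-6, 15, 5, 14) → max 15
(15, 5, 14, 2) → max 15
(5, 14, 2, -11) → max 14
(14, 2, -11, -3) → max 14
Lowest of these is 9.

9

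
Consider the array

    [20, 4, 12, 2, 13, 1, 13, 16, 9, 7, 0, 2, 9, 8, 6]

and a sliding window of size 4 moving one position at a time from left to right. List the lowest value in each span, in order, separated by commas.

2, 2, 1, 1, 1, 1, 7, 0, 0, 0, 0, 2

20 4 12 2 → min 2
4 12 2 13 → min 2
12 2 13 1 → min 1
2 13 1 13 → min 1
13 1 13 16 → min 1
1 13 16 9 → min 1
13 16 9 7 → min 7
16 9 7 0 → min 0
9 7 0 2 → min 0
7 0 2 9 → min 0
0 2 9 8 → min 0
2 9 8 6 → min 2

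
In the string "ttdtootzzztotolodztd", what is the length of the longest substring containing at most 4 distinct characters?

14

[t] 1 distinct, len 1
[t, t] 1 distinct, len 2
[t, t, d] 2 distinct, len 3
[t, t, d, t] 2 distinct, len 4
[t, t, d, t, o] 3 distinct, len 5
[t, t, d, t, o, o] 3 distinct, len 6
[t, t, d, t, o, o, t] 3 distinct, len 7
[t, t, d, t, o, o, t, z] 4 distinct, len 8
[t, t, d, t, o, o, t, z, z] 4 distinct, len 9
[t, t, d, t, o, o, t, z, z, z] 4 distinct, len 10
[t, t, d, t, o, o, t, z, z, z, t] 4 distinct, len 11
[t, t, d, t, o, o, t, z, z, z, t, o] 4 distinct, len 12
[t, t, d, t, o, o, t, z, z, z, t, o, t] 4 distinct, len 13
[t, t, d, t, o, o, t, z, z, z, t, o, t, o] 4 distinct, len 14
[t, o, o, t, z, z, z, t, o, t, o, l] 4 distinct, len 12
[t, o, o, t, z, z, z, t, o, t, o, l, o] 4 distinct, len 13
[t, o, t, o, l, o, d] 4 distinct, len 7
[o, l, o, d, z] 4 distinct, len 5
[o, d, z, t] 4 distinct, len 4
[o, d, z, t, d] 4 distinct, len 5
Longest length with ≤4 distinct: 14.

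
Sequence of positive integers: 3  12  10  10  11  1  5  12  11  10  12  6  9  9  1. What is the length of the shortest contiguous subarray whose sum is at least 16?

add 3: running sum 3 < 16
add 12: running sum 15 < 16
add 10: shortest ending here [12, 10] sum 22, len 2
add 10: shortest ending here [10, 10] sum 20, len 2
add 11: shortest ending here [10, 11] sum 21, len 2
add 1: shortest ending here [10, 11, 1] sum 22, len 3
add 5: shortest ending here [11, 1, 5] sum 17, len 3
add 12: shortest ending here [5, 12] sum 17, len 2
add 11: shortest ending here [12, 11] sum 23, len 2
add 10: shortest ending here [11, 10] sum 21, len 2
add 12: shortest ending here [10, 12] sum 22, len 2
add 6: shortest ending here [12, 6] sum 18, len 2
add 9: shortest ending here [12, 6, 9] sum 27, len 3
add 9: shortest ending here [9, 9] sum 18, len 2
add 1: shortest ending here [9, 9, 1] sum 19, len 3
Shortest qualifying length: 2.

2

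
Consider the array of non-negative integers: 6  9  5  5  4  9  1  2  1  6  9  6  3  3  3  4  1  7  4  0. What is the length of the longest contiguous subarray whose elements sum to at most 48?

12

Extend to the right; shrink from the left whenever the sum exceeds 48:
→ 6: sum 6, len 1
→ 9: sum 15, len 2
→ 5: sum 20, len 3
→ 5: sum 25, len 4
→ 4: sum 29, len 5
→ 9: sum 38, len 6
→ 1: sum 39, len 7
→ 2: sum 41, len 8
→ 1: sum 42, len 9
→ 6: sum 48, len 10
→ 9 (dropped 6, 9): sum 42, len 9
→ 6: sum 48, len 10
→ 3 (dropped 5): sum 46, len 10
→ 3 (dropped 5): sum 44, len 10
→ 3: sum 47, len 11
→ 4 (dropped 4): sum 47, len 11
→ 1: sum 48, len 12
→ 7 (dropped 9): sum 46, len 12
→ 4 (dropped 1, 2): sum 47, len 11
→ 0: sum 47, len 12
Longest length seen: 12.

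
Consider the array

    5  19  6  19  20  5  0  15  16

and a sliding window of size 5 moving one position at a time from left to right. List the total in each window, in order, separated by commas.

Sliding a size-5 window across the 9 values:
[5, 19, 6, 19, 20] → sum 69
[19, 6, 19, 20, 5] → sum 69
[6, 19, 20, 5, 0] → sum 50
[19, 20, 5, 0, 15] → sum 59
[20, 5, 0, 15, 16] → sum 56

69, 69, 50, 59, 56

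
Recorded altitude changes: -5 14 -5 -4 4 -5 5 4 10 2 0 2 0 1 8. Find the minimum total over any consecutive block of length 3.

[-5, 14, -5] → sum 4
[14, -5, -4] → sum 5
[-5, -4, 4] → sum -5
[-4, 4, -5] → sum -5
[4, -5, 5] → sum 4
[-5, 5, 4] → sum 4
[5, 4, 10] → sum 19
[4, 10, 2] → sum 16
[10, 2, 0] → sum 12
[2, 0, 2] → sum 4
[0, 2, 0] → sum 2
[2, 0, 1] → sum 3
[0, 1, 8] → sum 9
Minimum of these is -5.

-5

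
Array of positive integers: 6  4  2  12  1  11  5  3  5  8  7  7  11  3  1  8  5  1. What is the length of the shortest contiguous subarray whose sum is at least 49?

8

Extend right; whenever the sum reaches 49, record the length and shrink from the left:
add 6: running sum 6 < 49
add 4: running sum 10 < 49
add 2: running sum 12 < 49
add 12: running sum 24 < 49
add 1: running sum 25 < 49
add 11: running sum 36 < 49
add 5: running sum 41 < 49
add 3: running sum 44 < 49
end 8: [6, 4, 2, 12, 1, 11, 5, 3, 5] sum 49, len 9
end 9: [4, 2, 12, 1, 11, 5, 3, 5, 8] sum 51, len 9
end 10: [12, 1, 11, 5, 3, 5, 8, 7] sum 52, len 8
end 11: [12, 1, 11, 5, 3, 5, 8, 7, 7] sum 59, len 9
end 12: [11, 5, 3, 5, 8, 7, 7, 11] sum 57, len 8
end 13: [5, 3, 5, 8, 7, 7, 11, 3] sum 49, len 8
end 14: [5, 3, 5, 8, 7, 7, 11, 3, 1] sum 50, len 9
end 15: [5, 8, 7, 7, 11, 3, 1, 8] sum 50, len 8
end 16: [8, 7, 7, 11, 3, 1, 8, 5] sum 50, len 8
end 17: [8, 7, 7, 11, 3, 1, 8, 5, 1] sum 51, len 9
Shortest qualifying length: 8.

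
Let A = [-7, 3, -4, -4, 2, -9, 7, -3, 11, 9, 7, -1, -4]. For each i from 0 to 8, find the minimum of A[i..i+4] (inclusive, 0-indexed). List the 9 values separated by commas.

-7, -9, -9, -9, -9, -9, -3, -3, -4

Sliding a size-5 window across the 13 values:
[-7, 3, -4, -4, 2] → min -7
[3, -4, -4, 2, -9] → min -9
[-4, -4, 2, -9, 7] → min -9
[-4, 2, -9, 7, -3] → min -9
[2, -9, 7, -3, 11] → min -9
[-9, 7, -3, 11, 9] → min -9
[7, -3, 11, 9, 7] → min -3
[-3, 11, 9, 7, -1] → min -3
[11, 9, 7, -1, -4] → min -4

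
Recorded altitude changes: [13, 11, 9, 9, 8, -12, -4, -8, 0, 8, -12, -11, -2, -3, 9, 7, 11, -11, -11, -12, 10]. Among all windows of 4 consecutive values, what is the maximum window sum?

[13, 11, 9, 9] → sum 42
[11, 9, 9, 8] → sum 37
[9, 9, 8, -12] → sum 14
[9, 8, -12, -4] → sum 1
[8, -12, -4, -8] → sum -16
[-12, -4, -8, 0] → sum -24
[-4, -8, 0, 8] → sum -4
[-8, 0, 8, -12] → sum -12
[0, 8, -12, -11] → sum -15
[8, -12, -11, -2] → sum -17
[-12, -11, -2, -3] → sum -28
[-11, -2, -3, 9] → sum -7
[-2, -3, 9, 7] → sum 11
[-3, 9, 7, 11] → sum 24
[9, 7, 11, -11] → sum 16
[7, 11, -11, -11] → sum -4
[11, -11, -11, -12] → sum -23
[-11, -11, -12, 10] → sum -24
Maximum of these is 42.

42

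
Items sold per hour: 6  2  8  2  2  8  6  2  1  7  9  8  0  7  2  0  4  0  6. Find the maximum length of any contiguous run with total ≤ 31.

8

[6] sum 6 len 1
[6, 2] sum 8 len 2
[6, 2, 8] sum 16 len 3
[6, 2, 8, 2] sum 18 len 4
[6, 2, 8, 2, 2] sum 20 len 5
[6, 2, 8, 2, 2, 8] sum 28 len 6
[2, 8, 2, 2, 8, 6] sum 28 len 6
[2, 8, 2, 2, 8, 6, 2] sum 30 len 7
[2, 8, 2, 2, 8, 6, 2, 1] sum 31 len 8
[2, 2, 8, 6, 2, 1, 7] sum 28 len 7
[6, 2, 1, 7, 9] sum 25 len 5
[2, 1, 7, 9, 8] sum 27 len 5
[2, 1, 7, 9, 8, 0] sum 27 len 6
[7, 9, 8, 0, 7] sum 31 len 5
[9, 8, 0, 7, 2] sum 26 len 5
[9, 8, 0, 7, 2, 0] sum 26 len 6
[9, 8, 0, 7, 2, 0, 4] sum 30 len 7
[9, 8, 0, 7, 2, 0, 4, 0] sum 30 len 8
[8, 0, 7, 2, 0, 4, 0, 6] sum 27 len 8
Longest length seen: 8.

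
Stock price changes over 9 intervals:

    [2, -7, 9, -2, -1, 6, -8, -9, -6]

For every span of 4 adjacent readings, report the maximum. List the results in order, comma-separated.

9, 9, 9, 6, 6, 6

Sliding a size-4 window across the 9 values:
2 -7 9 -2 → max 9
-7 9 -2 -1 → max 9
9 -2 -1 6 → max 9
-2 -1 6 -8 → max 6
-1 6 -8 -9 → max 6
6 -8 -9 -6 → max 6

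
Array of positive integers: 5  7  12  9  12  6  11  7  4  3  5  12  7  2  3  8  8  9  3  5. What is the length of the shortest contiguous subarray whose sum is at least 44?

Extend right; whenever the sum reaches 44, record the length and shrink from the left:
add 5: running sum 5 < 44
add 7: running sum 12 < 44
add 12: running sum 24 < 44
add 9: running sum 33 < 44
add 12: shortest ending here [5, 7, 12, 9, 12] sum 45, len 5
add 6: shortest ending here [7, 12, 9, 12, 6] sum 46, len 5
add 11: shortest ending here [12, 9, 12, 6, 11] sum 50, len 5
add 7: shortest ending here [9, 12, 6, 11, 7] sum 45, len 5
add 4: shortest ending here [9, 12, 6, 11, 7, 4] sum 49, len 6
add 3: shortest ending here [9, 12, 6, 11, 7, 4, 3] sum 52, len 7
add 5: shortest ending here [12, 6, 11, 7, 4, 3, 5] sum 48, len 7
add 12: shortest ending here [6, 11, 7, 4, 3, 5, 12] sum 48, len 7
add 7: shortest ending here [11, 7, 4, 3, 5, 12, 7] sum 49, len 7
add 2: shortest ending here [11, 7, 4, 3, 5, 12, 7, 2] sum 51, len 8
add 3: shortest ending here [11, 7, 4, 3, 5, 12, 7, 2, 3] sum 54, len 9
add 8: shortest ending here [4, 3, 5, 12, 7, 2, 3, 8] sum 44, len 8
add 8: shortest ending here [5, 12, 7, 2, 3, 8, 8] sum 45, len 7
add 9: shortest ending here [12, 7, 2, 3, 8, 8, 9] sum 49, len 7
add 3: shortest ending here [12, 7, 2, 3, 8, 8, 9, 3] sum 52, len 8
add 5: shortest ending here [7, 2, 3, 8, 8, 9, 3, 5] sum 45, len 8
Shortest qualifying length: 5.

5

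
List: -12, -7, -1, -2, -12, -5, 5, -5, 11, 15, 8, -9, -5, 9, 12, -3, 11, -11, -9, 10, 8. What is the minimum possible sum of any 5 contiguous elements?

Window sums for each of the 17 positions:
(-12, -7, -1, -2, -12) → sum -34
(-7, -1, -2, -12, -5) → sum -27
(-1, -2, -12, -5, 5) → sum -15
(-2, -12, -5, 5, -5) → sum -19
(-12, -5, 5, -5, 11) → sum -6
(-5, 5, -5, 11, 15) → sum 21
(5, -5, 11, 15, 8) → sum 34
(-5, 11, 15, 8, -9) → sum 20
(11, 15, 8, -9, -5) → sum 20
(15, 8, -9, -5, 9) → sum 18
(8, -9, -5, 9, 12) → sum 15
(-9, -5, 9, 12, -3) → sum 4
(-5, 9, 12, -3, 11) → sum 24
(9, 12, -3, 11, -11) → sum 18
(12, -3, 11, -11, -9) → sum 0
(-3, 11, -11, -9, 10) → sum -2
(11, -11, -9, 10, 8) → sum 9
Minimum of these is -34.

-34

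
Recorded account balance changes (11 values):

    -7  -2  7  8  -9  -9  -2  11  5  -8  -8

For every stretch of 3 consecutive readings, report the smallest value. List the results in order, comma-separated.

-7 -2 7 → min -7
-2 7 8 → min -2
7 8 -9 → min -9
8 -9 -9 → min -9
-9 -9 -2 → min -9
-9 -2 11 → min -9
-2 11 5 → min -2
11 5 -8 → min -8
5 -8 -8 → min -8

-7, -2, -9, -9, -9, -9, -2, -8, -8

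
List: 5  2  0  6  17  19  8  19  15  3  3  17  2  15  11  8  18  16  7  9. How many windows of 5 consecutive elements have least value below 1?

3

[5, 2, 0, 6, 17] → min 0  < 1 ✓
[2, 0, 6, 17, 19] → min 0  < 1 ✓
[0, 6, 17, 19, 8] → min 0  < 1 ✓
[6, 17, 19, 8, 19] → min 6
[17, 19, 8, 19, 15] → min 8
[19, 8, 19, 15, 3] → min 3
[8, 19, 15, 3, 3] → min 3
[19, 15, 3, 3, 17] → min 3
[15, 3, 3, 17, 2] → min 2
[3, 3, 17, 2, 15] → min 2
[3, 17, 2, 15, 11] → min 2
[17, 2, 15, 11, 8] → min 2
[2, 15, 11, 8, 18] → min 2
[15, 11, 8, 18, 16] → min 8
[11, 8, 18, 16, 7] → min 7
[8, 18, 16, 7, 9] → min 7
3 windows satisfy the condition.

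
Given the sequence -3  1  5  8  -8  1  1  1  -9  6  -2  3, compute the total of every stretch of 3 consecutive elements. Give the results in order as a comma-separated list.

3, 14, 5, 1, -6, 3, -7, -2, -5, 7

Sliding a size-3 window across the 12 values:
(-3, 1, 5) → sum 3
(1, 5, 8) → sum 14
(5, 8, -8) → sum 5
(8, -8, 1) → sum 1
(-8, 1, 1) → sum -6
(1, 1, 1) → sum 3
(1, 1, -9) → sum -7
(1, -9, 6) → sum -2
(-9, 6, -2) → sum -5
(6, -2, 3) → sum 7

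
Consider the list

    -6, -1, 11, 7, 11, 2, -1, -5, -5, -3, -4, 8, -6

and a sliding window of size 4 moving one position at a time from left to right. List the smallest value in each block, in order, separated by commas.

Sliding a size-4 window across the 13 values:
-6 -1 11 7 → min -6
-1 11 7 11 → min -1
11 7 11 2 → min 2
7 11 2 -1 → min -1
11 2 -1 -5 → min -5
2 -1 -5 -5 → min -5
-1 -5 -5 -3 → min -5
-5 -5 -3 -4 → min -5
-5 -3 -4 8 → min -5
-3 -4 8 -6 → min -6

-6, -1, 2, -1, -5, -5, -5, -5, -5, -6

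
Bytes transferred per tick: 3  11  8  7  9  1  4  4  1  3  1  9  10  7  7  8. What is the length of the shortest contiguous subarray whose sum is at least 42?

6

add 3: running sum 3 < 42
add 11: running sum 14 < 42
add 8: running sum 22 < 42
add 7: running sum 29 < 42
add 9: running sum 38 < 42
add 1: running sum 39 < 42
end 6: [3, 11, 8, 7, 9, 1, 4] sum 43, len 7
end 7: [11, 8, 7, 9, 1, 4, 4] sum 44, len 7
end 8: [11, 8, 7, 9, 1, 4, 4, 1] sum 45, len 8
end 9: [11, 8, 7, 9, 1, 4, 4, 1, 3] sum 48, len 9
end 10: [11, 8, 7, 9, 1, 4, 4, 1, 3, 1] sum 49, len 10
end 11: [8, 7, 9, 1, 4, 4, 1, 3, 1, 9] sum 47, len 10
end 12: [9, 1, 4, 4, 1, 3, 1, 9, 10] sum 42, len 9
end 13: [9, 1, 4, 4, 1, 3, 1, 9, 10, 7] sum 49, len 10
end 14: [4, 1, 3, 1, 9, 10, 7, 7] sum 42, len 8
end 15: [1, 9, 10, 7, 7, 8] sum 42, len 6
Shortest qualifying length: 6.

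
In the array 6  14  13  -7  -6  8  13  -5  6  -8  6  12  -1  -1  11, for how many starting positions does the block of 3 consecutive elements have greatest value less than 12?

6 14 13 → max 14
14 13 -7 → max 14
13 -7 -6 → max 13
-7 -6 8 → max 8  < 12 ✓
-6 8 13 → max 13
8 13 -5 → max 13
13 -5 6 → max 13
-5 6 -8 → max 6  < 12 ✓
6 -8 6 → max 6  < 12 ✓
-8 6 12 → max 12
6 12 -1 → max 12
12 -1 -1 → max 12
-1 -1 11 → max 11  < 12 ✓
4 windows satisfy the condition.

4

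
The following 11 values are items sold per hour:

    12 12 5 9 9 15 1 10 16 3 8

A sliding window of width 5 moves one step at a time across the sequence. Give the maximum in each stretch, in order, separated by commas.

[12, 12, 5, 9, 9] → max 12
[12, 5, 9, 9, 15] → max 15
[5, 9, 9, 15, 1] → max 15
[9, 9, 15, 1, 10] → max 15
[9, 15, 1, 10, 16] → max 16
[15, 1, 10, 16, 3] → max 16
[1, 10, 16, 3, 8] → max 16

12, 15, 15, 15, 16, 16, 16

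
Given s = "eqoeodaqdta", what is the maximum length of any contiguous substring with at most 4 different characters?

6

add e: window [e] (1 distinct), len 1
add q: window [e, q] (2 distinct), len 2
add o: window [e, q, o] (3 distinct), len 3
add e: window [e, q, o, e] (3 distinct), len 4
add o: window [e, q, o, e, o] (3 distinct), len 5
add d: window [e, q, o, e, o, d] (4 distinct), len 6
add a: window [o, e, o, d, a] (4 distinct), len 5
add q: window [o, d, a, q] (4 distinct), len 4
add d: window [o, d, a, q, d] (4 distinct), len 5
add t: window [d, a, q, d, t] (4 distinct), len 5
add a: window [d, a, q, d, t, a] (4 distinct), len 6
Longest length with ≤4 distinct: 6.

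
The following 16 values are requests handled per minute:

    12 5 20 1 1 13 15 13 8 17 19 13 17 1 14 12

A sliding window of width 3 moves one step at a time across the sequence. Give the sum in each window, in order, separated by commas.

(12, 5, 20) → sum 37
(5, 20, 1) → sum 26
(20, 1, 1) → sum 22
(1, 1, 13) → sum 15
(1, 13, 15) → sum 29
(13, 15, 13) → sum 41
(15, 13, 8) → sum 36
(13, 8, 17) → sum 38
(8, 17, 19) → sum 44
(17, 19, 13) → sum 49
(19, 13, 17) → sum 49
(13, 17, 1) → sum 31
(17, 1, 14) → sum 32
(1, 14, 12) → sum 27

37, 26, 22, 15, 29, 41, 36, 38, 44, 49, 49, 31, 32, 27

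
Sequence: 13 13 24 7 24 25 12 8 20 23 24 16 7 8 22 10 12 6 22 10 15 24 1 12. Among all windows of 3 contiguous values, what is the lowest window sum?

28

Each size-3 window and its sum:
(13, 13, 24) → sum 50
(13, 24, 7) → sum 44
(24, 7, 24) → sum 55
(7, 24, 25) → sum 56
(24, 25, 12) → sum 61
(25, 12, 8) → sum 45
(12, 8, 20) → sum 40
(8, 20, 23) → sum 51
(20, 23, 24) → sum 67
(23, 24, 16) → sum 63
(24, 16, 7) → sum 47
(16, 7, 8) → sum 31
(7, 8, 22) → sum 37
(8, 22, 10) → sum 40
(22, 10, 12) → sum 44
(10, 12, 6) → sum 28
(12, 6, 22) → sum 40
(6, 22, 10) → sum 38
(22, 10, 15) → sum 47
(10, 15, 24) → sum 49
(15, 24, 1) → sum 40
(24, 1, 12) → sum 37
Lowest of these is 28.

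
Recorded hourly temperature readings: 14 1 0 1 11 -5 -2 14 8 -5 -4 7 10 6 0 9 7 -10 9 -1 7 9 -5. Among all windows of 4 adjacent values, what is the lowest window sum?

Window sums for each of the 20 positions:
[14, 1, 0, 1] → sum 16
[1, 0, 1, 11] → sum 13
[0, 1, 11, -5] → sum 7
[1, 11, -5, -2] → sum 5
[11, -5, -2, 14] → sum 18
[-5, -2, 14, 8] → sum 15
[-2, 14, 8, -5] → sum 15
[14, 8, -5, -4] → sum 13
[8, -5, -4, 7] → sum 6
[-5, -4, 7, 10] → sum 8
[-4, 7, 10, 6] → sum 19
[7, 10, 6, 0] → sum 23
[10, 6, 0, 9] → sum 25
[6, 0, 9, 7] → sum 22
[0, 9, 7, -10] → sum 6
[9, 7, -10, 9] → sum 15
[7, -10, 9, -1] → sum 5
[-10, 9, -1, 7] → sum 5
[9, -1, 7, 9] → sum 24
[-1, 7, 9, -5] → sum 10
Lowest of these is 5.

5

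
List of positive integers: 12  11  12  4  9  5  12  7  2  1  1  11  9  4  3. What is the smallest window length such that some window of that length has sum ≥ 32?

3

Extend right; whenever the sum reaches 32, record the length and shrink from the left:
add 12: running sum 12 < 32
add 11: running sum 23 < 32
add 12: shortest ending here [12, 11, 12] sum 35, len 3
add 4: shortest ending here [12, 11, 12, 4] sum 39, len 4
add 9: shortest ending here [11, 12, 4, 9] sum 36, len 4
add 5: shortest ending here [11, 12, 4, 9, 5] sum 41, len 5
add 12: shortest ending here [12, 4, 9, 5, 12] sum 42, len 5
add 7: shortest ending here [9, 5, 12, 7] sum 33, len 4
add 2: shortest ending here [9, 5, 12, 7, 2] sum 35, len 5
add 1: shortest ending here [9, 5, 12, 7, 2, 1] sum 36, len 6
add 1: shortest ending here [9, 5, 12, 7, 2, 1, 1] sum 37, len 7
add 11: shortest ending here [12, 7, 2, 1, 1, 11] sum 34, len 6
add 9: shortest ending here [12, 7, 2, 1, 1, 11, 9] sum 43, len 7
add 4: shortest ending here [7, 2, 1, 1, 11, 9, 4] sum 35, len 7
add 3: shortest ending here [7, 2, 1, 1, 11, 9, 4, 3] sum 38, len 8
Shortest qualifying length: 3.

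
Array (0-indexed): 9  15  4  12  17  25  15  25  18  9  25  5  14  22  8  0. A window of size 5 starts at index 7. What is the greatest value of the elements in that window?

25

Elements at indices 7..11: 25, 18, 9, 25, 5
max(25, 18, 9, 25, 5) = 25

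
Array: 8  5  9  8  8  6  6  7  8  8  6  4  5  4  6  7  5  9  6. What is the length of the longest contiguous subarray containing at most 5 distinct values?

add 8: window [8] (1 distinct), len 1
add 5: window [8, 5] (2 distinct), len 2
add 9: window [8, 5, 9] (3 distinct), len 3
add 8: window [8, 5, 9, 8] (3 distinct), len 4
add 8: window [8, 5, 9, 8, 8] (3 distinct), len 5
add 6: window [8, 5, 9, 8, 8, 6] (4 distinct), len 6
add 6: window [8, 5, 9, 8, 8, 6, 6] (4 distinct), len 7
add 7: window [8, 5, 9, 8, 8, 6, 6, 7] (5 distinct), len 8
add 8: window [8, 5, 9, 8, 8, 6, 6, 7, 8] (5 distinct), len 9
add 8: window [8, 5, 9, 8, 8, 6, 6, 7, 8, 8] (5 distinct), len 10
add 6: window [8, 5, 9, 8, 8, 6, 6, 7, 8, 8, 6] (5 distinct), len 11
add 4: window [9, 8, 8, 6, 6, 7, 8, 8, 6, 4] (5 distinct), len 10
add 5: window [8, 8, 6, 6, 7, 8, 8, 6, 4, 5] (5 distinct), len 10
add 4: window [8, 8, 6, 6, 7, 8, 8, 6, 4, 5, 4] (5 distinct), len 11
add 6: window [8, 8, 6, 6, 7, 8, 8, 6, 4, 5, 4, 6] (5 distinct), len 12
add 7: window [8, 8, 6, 6, 7, 8, 8, 6, 4, 5, 4, 6, 7] (5 distinct), len 13
add 5: window [8, 8, 6, 6, 7, 8, 8, 6, 4, 5, 4, 6, 7, 5] (5 distinct), len 14
add 9: window [6, 4, 5, 4, 6, 7, 5, 9] (5 distinct), len 8
add 6: window [6, 4, 5, 4, 6, 7, 5, 9, 6] (5 distinct), len 9
Longest length with ≤5 distinct: 14.

14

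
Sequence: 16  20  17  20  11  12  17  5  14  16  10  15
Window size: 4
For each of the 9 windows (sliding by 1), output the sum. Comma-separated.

73, 68, 60, 60, 45, 48, 52, 45, 55

(16, 20, 17, 20) → sum 73
(20, 17, 20, 11) → sum 68
(17, 20, 11, 12) → sum 60
(20, 11, 12, 17) → sum 60
(11, 12, 17, 5) → sum 45
(12, 17, 5, 14) → sum 48
(17, 5, 14, 16) → sum 52
(5, 14, 16, 10) → sum 45
(14, 16, 10, 15) → sum 55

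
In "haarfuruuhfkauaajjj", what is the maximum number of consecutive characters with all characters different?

5

add h: [h] len 1
add a: [h, a] len 2
add a (repeat a, move left end past it): [a] len 1
add r: [a, r] len 2
add f: [a, r, f] len 3
add u: [a, r, f, u] len 4
add r (repeat r, move left end past it): [f, u, r] len 3
add u (repeat u, move left end past it): [r, u] len 2
add u (repeat u, move left end past it): [u] len 1
add h: [u, h] len 2
add f: [u, h, f] len 3
add k: [u, h, f, k] len 4
add a: [u, h, f, k, a] len 5
add u (repeat u, move left end past it): [h, f, k, a, u] len 5
add a (repeat a, move left end past it): [u, a] len 2
add a (repeat a, move left end past it): [a] len 1
add j: [a, j] len 2
add j (repeat j, move left end past it): [j] len 1
add j (repeat j, move left end past it): [j] len 1
Longest all-distinct length: 5.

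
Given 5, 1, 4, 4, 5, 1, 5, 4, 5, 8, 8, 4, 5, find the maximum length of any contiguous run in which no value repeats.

3

[5] len 1
[5, 1] len 2
[5, 1, 4] len 3
[4] len 1
[4, 5] len 2
[4, 5, 1] len 3
[1, 5] len 2
[1, 5, 4] len 3
[4, 5] len 2
[4, 5, 8] len 3
[8] len 1
[8, 4] len 2
[8, 4, 5] len 3
Longest all-distinct length: 3.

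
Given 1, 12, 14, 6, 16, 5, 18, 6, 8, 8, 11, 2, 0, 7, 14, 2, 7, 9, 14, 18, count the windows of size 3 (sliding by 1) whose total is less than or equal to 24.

(1, 12, 14) → sum 27
(12, 14, 6) → sum 32
(14, 6, 16) → sum 36
(6, 16, 5) → sum 27
(16, 5, 18) → sum 39
(5, 18, 6) → sum 29
(18, 6, 8) → sum 32
(6, 8, 8) → sum 22  ≤ 24 ✓
(8, 8, 11) → sum 27
(8, 11, 2) → sum 21  ≤ 24 ✓
(11, 2, 0) → sum 13  ≤ 24 ✓
(2, 0, 7) → sum 9  ≤ 24 ✓
(0, 7, 14) → sum 21  ≤ 24 ✓
(7, 14, 2) → sum 23  ≤ 24 ✓
(14, 2, 7) → sum 23  ≤ 24 ✓
(2, 7, 9) → sum 18  ≤ 24 ✓
(7, 9, 14) → sum 30
(9, 14, 18) → sum 41
8 windows satisfy the condition.

8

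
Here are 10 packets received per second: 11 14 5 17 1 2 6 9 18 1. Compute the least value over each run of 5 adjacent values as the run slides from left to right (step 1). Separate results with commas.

(11, 14, 5, 17, 1) → min 1
(14, 5, 17, 1, 2) → min 1
(5, 17, 1, 2, 6) → min 1
(17, 1, 2, 6, 9) → min 1
(1, 2, 6, 9, 18) → min 1
(2, 6, 9, 18, 1) → min 1

1, 1, 1, 1, 1, 1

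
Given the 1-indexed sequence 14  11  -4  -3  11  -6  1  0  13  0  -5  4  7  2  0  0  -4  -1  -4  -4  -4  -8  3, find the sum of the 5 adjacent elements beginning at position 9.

Elements at indices 9..13: 13, 0, -5, 4, 7
sum(13, 0, -5, 4, 7) = 19

19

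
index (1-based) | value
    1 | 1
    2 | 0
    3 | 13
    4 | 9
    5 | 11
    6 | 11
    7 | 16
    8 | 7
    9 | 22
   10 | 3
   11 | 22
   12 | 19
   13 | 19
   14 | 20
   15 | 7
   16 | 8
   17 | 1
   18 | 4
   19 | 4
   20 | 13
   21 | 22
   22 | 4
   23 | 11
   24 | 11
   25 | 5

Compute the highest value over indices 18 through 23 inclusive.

Elements at indices 18..23: 4, 4, 13, 22, 4, 11
max(4, 4, 13, 22, 4, 11) = 22

22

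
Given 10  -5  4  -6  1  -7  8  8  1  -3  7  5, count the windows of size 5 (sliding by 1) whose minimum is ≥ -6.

(10, -5, 4, -6, 1) → min -6  ≥ -6 ✓
(-5, 4, -6, 1, -7) → min -7
(4, -6, 1, -7, 8) → min -7
(-6, 1, -7, 8, 8) → min -7
(1, -7, 8, 8, 1) → min -7
(-7, 8, 8, 1, -3) → min -7
(8, 8, 1, -3, 7) → min -3  ≥ -6 ✓
(8, 1, -3, 7, 5) → min -3  ≥ -6 ✓
3 windows satisfy the condition.

3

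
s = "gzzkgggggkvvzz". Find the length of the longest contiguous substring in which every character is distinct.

3

[g] len 1
[g, z] len 2
[z] len 1
[z, k] len 2
[z, k, g] len 3
[g] len 1
[g] len 1
[g] len 1
[g] len 1
[g, k] len 2
[g, k, v] len 3
[v] len 1
[v, z] len 2
[z] len 1
Longest all-distinct length: 3.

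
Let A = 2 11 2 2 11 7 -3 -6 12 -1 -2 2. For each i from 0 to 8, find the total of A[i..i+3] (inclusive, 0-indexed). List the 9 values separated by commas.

17, 26, 22, 17, 9, 10, 2, 3, 11

[2, 11, 2, 2] → sum 17
[11, 2, 2, 11] → sum 26
[2, 2, 11, 7] → sum 22
[2, 11, 7, -3] → sum 17
[11, 7, -3, -6] → sum 9
[7, -3, -6, 12] → sum 10
[-3, -6, 12, -1] → sum 2
[-6, 12, -1, -2] → sum 3
[12, -1, -2, 2] → sum 11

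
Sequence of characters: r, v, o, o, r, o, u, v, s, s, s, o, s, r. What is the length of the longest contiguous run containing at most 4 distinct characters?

8

add r: window [r] (1 distinct), len 1
add v: window [r, v] (2 distinct), len 2
add o: window [r, v, o] (3 distinct), len 3
add o: window [r, v, o, o] (3 distinct), len 4
add r: window [r, v, o, o, r] (3 distinct), len 5
add o: window [r, v, o, o, r, o] (3 distinct), len 6
add u: window [r, v, o, o, r, o, u] (4 distinct), len 7
add v: window [r, v, o, o, r, o, u, v] (4 distinct), len 8
add s: window [o, u, v, s] (4 distinct), len 4
add s: window [o, u, v, s, s] (4 distinct), len 5
add s: window [o, u, v, s, s, s] (4 distinct), len 6
add o: window [o, u, v, s, s, s, o] (4 distinct), len 7
add s: window [o, u, v, s, s, s, o, s] (4 distinct), len 8
add r: window [v, s, s, s, o, s, r] (4 distinct), len 7
Longest length with ≤4 distinct: 8.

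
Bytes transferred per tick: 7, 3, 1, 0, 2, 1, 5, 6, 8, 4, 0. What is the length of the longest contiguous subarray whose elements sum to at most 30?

10

→ 7: sum 7, len 1
→ 3: sum 10, len 2
→ 1: sum 11, len 3
→ 0: sum 11, len 4
→ 2: sum 13, len 5
→ 1: sum 14, len 6
→ 5: sum 19, len 7
→ 6: sum 25, len 8
→ 8 (dropped 7): sum 26, len 8
→ 4: sum 30, len 9
→ 0: sum 30, len 10
Longest length seen: 10.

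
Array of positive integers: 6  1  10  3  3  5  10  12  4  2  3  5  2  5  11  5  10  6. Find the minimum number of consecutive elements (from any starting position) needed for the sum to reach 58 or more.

10

Extend right; whenever the sum reaches 58, record the length and shrink from the left:
add 6: running sum 6 < 58
add 1: running sum 7 < 58
add 10: running sum 17 < 58
add 3: running sum 20 < 58
add 3: running sum 23 < 58
add 5: running sum 28 < 58
add 10: running sum 38 < 58
add 12: running sum 50 < 58
add 4: running sum 54 < 58
add 2: running sum 56 < 58
end 10: [6, 1, 10, 3, 3, 5, 10, 12, 4, 2, 3] sum 59, len 11
end 11: [1, 10, 3, 3, 5, 10, 12, 4, 2, 3, 5] sum 58, len 11
end 12: [10, 3, 3, 5, 10, 12, 4, 2, 3, 5, 2] sum 59, len 11
end 13: [10, 3, 3, 5, 10, 12, 4, 2, 3, 5, 2, 5] sum 64, len 12
end 14: [5, 10, 12, 4, 2, 3, 5, 2, 5, 11] sum 59, len 10
end 15: [10, 12, 4, 2, 3, 5, 2, 5, 11, 5] sum 59, len 10
end 16: [12, 4, 2, 3, 5, 2, 5, 11, 5, 10] sum 59, len 10
end 17: [12, 4, 2, 3, 5, 2, 5, 11, 5, 10, 6] sum 65, len 11
Shortest qualifying length: 10.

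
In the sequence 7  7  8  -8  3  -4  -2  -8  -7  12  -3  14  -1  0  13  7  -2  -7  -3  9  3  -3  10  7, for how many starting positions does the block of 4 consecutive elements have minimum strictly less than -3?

13

[7, 7, 8, -8] → min -8  < -3 ✓
[7, 8, -8, 3] → min -8  < -3 ✓
[8, -8, 3, -4] → min -8  < -3 ✓
[-8, 3, -4, -2] → min -8  < -3 ✓
[3, -4, -2, -8] → min -8  < -3 ✓
[-4, -2, -8, -7] → min -8  < -3 ✓
[-2, -8, -7, 12] → min -8  < -3 ✓
[-8, -7, 12, -3] → min -8  < -3 ✓
[-7, 12, -3, 14] → min -7  < -3 ✓
[12, -3, 14, -1] → min -3
[-3, 14, -1, 0] → min -3
[14, -1, 0, 13] → min -1
[-1, 0, 13, 7] → min -1
[0, 13, 7, -2] → min -2
[13, 7, -2, -7] → min -7  < -3 ✓
[7, -2, -7, -3] → min -7  < -3 ✓
[-2, -7, -3, 9] → min -7  < -3 ✓
[-7, -3, 9, 3] → min -7  < -3 ✓
[-3, 9, 3, -3] → min -3
[9, 3, -3, 10] → min -3
[3, -3, 10, 7] → min -3
13 windows satisfy the condition.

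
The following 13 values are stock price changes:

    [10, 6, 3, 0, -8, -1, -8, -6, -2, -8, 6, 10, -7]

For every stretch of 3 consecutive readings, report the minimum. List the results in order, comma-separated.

3, 0, -8, -8, -8, -8, -8, -8, -8, -8, -7

[10, 6, 3] → min 3
[6, 3, 0] → min 0
[3, 0, -8] → min -8
[0, -8, -1] → min -8
[-8, -1, -8] → min -8
[-1, -8, -6] → min -8
[-8, -6, -2] → min -8
[-6, -2, -8] → min -8
[-2, -8, 6] → min -8
[-8, 6, 10] → min -8
[6, 10, -7] → min -7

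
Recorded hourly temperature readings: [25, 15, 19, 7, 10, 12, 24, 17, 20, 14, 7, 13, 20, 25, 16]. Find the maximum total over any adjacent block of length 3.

61

Each size-3 window and its sum:
25 15 19 → sum 59
15 19 7 → sum 41
19 7 10 → sum 36
7 10 12 → sum 29
10 12 24 → sum 46
12 24 17 → sum 53
24 17 20 → sum 61
17 20 14 → sum 51
20 14 7 → sum 41
14 7 13 → sum 34
7 13 20 → sum 40
13 20 25 → sum 58
20 25 16 → sum 61
Maximum of these is 61.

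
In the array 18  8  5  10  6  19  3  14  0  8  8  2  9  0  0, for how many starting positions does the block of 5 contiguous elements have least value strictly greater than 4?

(18, 8, 5, 10, 6) → min 5  > 4 ✓
(8, 5, 10, 6, 19) → min 5  > 4 ✓
(5, 10, 6, 19, 3) → min 3
(10, 6, 19, 3, 14) → min 3
(6, 19, 3, 14, 0) → min 0
(19, 3, 14, 0, 8) → min 0
(3, 14, 0, 8, 8) → min 0
(14, 0, 8, 8, 2) → min 0
(0, 8, 8, 2, 9) → min 0
(8, 8, 2, 9, 0) → min 0
(8, 2, 9, 0, 0) → min 0
2 windows satisfy the condition.

2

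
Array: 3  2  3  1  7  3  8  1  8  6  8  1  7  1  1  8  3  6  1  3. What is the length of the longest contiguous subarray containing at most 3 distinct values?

6

add 3: window [3] (1 distinct), len 1
add 2: window [3, 2] (2 distinct), len 2
add 3: window [3, 2, 3] (2 distinct), len 3
add 1: window [3, 2, 3, 1] (3 distinct), len 4
add 7: window [3, 1, 7] (3 distinct), len 3
add 3: window [3, 1, 7, 3] (3 distinct), len 4
add 8: window [7, 3, 8] (3 distinct), len 3
add 1: window [3, 8, 1] (3 distinct), len 3
add 8: window [3, 8, 1, 8] (3 distinct), len 4
add 6: window [8, 1, 8, 6] (3 distinct), len 4
add 8: window [8, 1, 8, 6, 8] (3 distinct), len 5
add 1: window [8, 1, 8, 6, 8, 1] (3 distinct), len 6
add 7: window [8, 1, 7] (3 distinct), len 3
add 1: window [8, 1, 7, 1] (3 distinct), len 4
add 1: window [8, 1, 7, 1, 1] (3 distinct), len 5
add 8: window [8, 1, 7, 1, 1, 8] (3 distinct), len 6
add 3: window [1, 1, 8, 3] (3 distinct), len 4
add 6: window [8, 3, 6] (3 distinct), len 3
add 1: window [3, 6, 1] (3 distinct), len 3
add 3: window [3, 6, 1, 3] (3 distinct), len 4
Longest length with ≤3 distinct: 6.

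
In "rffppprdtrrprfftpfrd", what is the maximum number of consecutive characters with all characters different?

[r] len 1
[r, f] len 2
[f] len 1
[f, p] len 2
[p] len 1
[p] len 1
[p, r] len 2
[p, r, d] len 3
[p, r, d, t] len 4
[d, t, r] len 3
[r] len 1
[r, p] len 2
[p, r] len 2
[p, r, f] len 3
[f] len 1
[f, t] len 2
[f, t, p] len 3
[t, p, f] len 3
[t, p, f, r] len 4
[t, p, f, r, d] len 5
Longest all-distinct length: 5.

5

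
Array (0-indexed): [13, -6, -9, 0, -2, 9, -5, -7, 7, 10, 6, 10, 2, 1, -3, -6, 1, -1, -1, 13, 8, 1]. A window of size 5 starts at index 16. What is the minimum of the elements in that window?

-1

Elements at indices 16..20: 1, -1, -1, 13, 8
min(1, -1, -1, 13, 8) = -1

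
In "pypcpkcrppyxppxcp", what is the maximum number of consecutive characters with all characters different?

add p: [p] len 1
add y: [p, y] len 2
add p (repeat p, move left end past it): [y, p] len 2
add c: [y, p, c] len 3
add p (repeat p, move left end past it): [c, p] len 2
add k: [c, p, k] len 3
add c (repeat c, move left end past it): [p, k, c] len 3
add r: [p, k, c, r] len 4
add p (repeat p, move left end past it): [k, c, r, p] len 4
add p (repeat p, move left end past it): [p] len 1
add y: [p, y] len 2
add x: [p, y, x] len 3
add p (repeat p, move left end past it): [y, x, p] len 3
add p (repeat p, move left end past it): [p] len 1
add x: [p, x] len 2
add c: [p, x, c] len 3
add p (repeat p, move left end past it): [x, c, p] len 3
Longest all-distinct length: 4.

4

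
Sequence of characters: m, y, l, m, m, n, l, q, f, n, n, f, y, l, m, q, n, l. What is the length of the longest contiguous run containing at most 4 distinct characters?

7

[m] 1 distinct, len 1
[m, y] 2 distinct, len 2
[m, y, l] 3 distinct, len 3
[m, y, l, m] 3 distinct, len 4
[m, y, l, m, m] 3 distinct, len 5
[m, y, l, m, m, n] 4 distinct, len 6
[m, y, l, m, m, n, l] 4 distinct, len 7
[l, m, m, n, l, q] 4 distinct, len 6
[n, l, q, f] 4 distinct, len 4
[n, l, q, f, n] 4 distinct, len 5
[n, l, q, f, n, n] 4 distinct, len 6
[n, l, q, f, n, n, f] 4 distinct, len 7
[q, f, n, n, f, y] 4 distinct, len 6
[f, n, n, f, y, l] 4 distinct, len 6
[f, y, l, m] 4 distinct, len 4
[y, l, m, q] 4 distinct, len 4
[l, m, q, n] 4 distinct, len 4
[l, m, q, n, l] 4 distinct, len 5
Longest length with ≤4 distinct: 7.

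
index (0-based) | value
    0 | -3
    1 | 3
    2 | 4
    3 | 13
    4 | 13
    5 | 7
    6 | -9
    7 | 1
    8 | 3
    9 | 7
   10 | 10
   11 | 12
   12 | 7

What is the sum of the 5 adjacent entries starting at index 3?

Elements at indices 3..7: 13, 13, 7, -9, 1
sum(13, 13, 7, -9, 1) = 25

25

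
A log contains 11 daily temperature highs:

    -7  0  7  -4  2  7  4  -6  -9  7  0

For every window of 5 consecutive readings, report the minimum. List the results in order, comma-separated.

-7, -4, -4, -6, -9, -9, -9

(-7, 0, 7, -4, 2) → min -7
(0, 7, -4, 2, 7) → min -4
(7, -4, 2, 7, 4) → min -4
(-4, 2, 7, 4, -6) → min -6
(2, 7, 4, -6, -9) → min -9
(7, 4, -6, -9, 7) → min -9
(4, -6, -9, 7, 0) → min -9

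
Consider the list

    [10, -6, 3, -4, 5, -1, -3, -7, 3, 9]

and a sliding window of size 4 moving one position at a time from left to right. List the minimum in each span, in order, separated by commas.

10 -6 3 -4 → min -6
-6 3 -4 5 → min -6
3 -4 5 -1 → min -4
-4 5 -1 -3 → min -4
5 -1 -3 -7 → min -7
-1 -3 -7 3 → min -7
-3 -7 3 9 → min -7

-6, -6, -4, -4, -7, -7, -7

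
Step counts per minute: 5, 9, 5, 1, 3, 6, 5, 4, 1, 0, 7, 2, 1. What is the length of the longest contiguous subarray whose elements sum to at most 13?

5

Extend to the right; shrink from the left whenever the sum exceeds 13:
add 5: [5] sum 5, len 1
add 9: [9] sum 9, len 1
add 5: [5] sum 5, len 1
add 1: [5, 1] sum 6, len 2
add 3: [5, 1, 3] sum 9, len 3
add 6: [1, 3, 6] sum 10, len 3
add 5: [6, 5] sum 11, len 2
add 4: [5, 4] sum 9, len 2
add 1: [5, 4, 1] sum 10, len 3
add 0: [5, 4, 1, 0] sum 10, len 4
add 7: [4, 1, 0, 7] sum 12, len 4
add 2: [1, 0, 7, 2] sum 10, len 4
add 1: [1, 0, 7, 2, 1] sum 11, len 5
Longest length seen: 5.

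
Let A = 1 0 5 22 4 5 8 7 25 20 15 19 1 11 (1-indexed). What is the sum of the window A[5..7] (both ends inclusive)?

17

Elements at indices 5..7: 4, 5, 8
sum(4, 5, 8) = 17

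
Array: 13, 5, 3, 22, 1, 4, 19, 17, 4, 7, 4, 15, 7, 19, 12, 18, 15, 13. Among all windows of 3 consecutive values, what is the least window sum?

15

13 5 3 → sum 21
5 3 22 → sum 30
3 22 1 → sum 26
22 1 4 → sum 27
1 4 19 → sum 24
4 19 17 → sum 40
19 17 4 → sum 40
17 4 7 → sum 28
4 7 4 → sum 15
7 4 15 → sum 26
4 15 7 → sum 26
15 7 19 → sum 41
7 19 12 → sum 38
19 12 18 → sum 49
12 18 15 → sum 45
18 15 13 → sum 46
Least of these is 15.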